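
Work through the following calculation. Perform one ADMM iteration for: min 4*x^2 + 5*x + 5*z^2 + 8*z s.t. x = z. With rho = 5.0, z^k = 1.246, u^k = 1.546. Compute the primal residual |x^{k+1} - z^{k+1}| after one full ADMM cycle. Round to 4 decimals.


ADMM iteration with rho = 5.0, z^k = 1.246, u^k = 1.546
Step 1: x-update.
Minimize 4*x^2 + 5*x + (5.0/2)*(x - 1.246 + 1.546)^2
FOC: (2*4 + 5.0)*x = -5 + 5.0*(1.246 - 1.546)
x^{k+1} = -0.5
Step 2: z-update.
Minimize 5*z^2 + 8*z + (5.0/2)*(-0.5 - z + 1.546)^2
FOC: (2*5 + 5.0)*z = -8 + 5.0*(-0.5 + 1.546)
z^{k+1} = -0.1847
Step 3: u-update.
u^{k+1} = 1.546 - 0.5 + 0.1847 = 1.2307
Step 4: Primal residual = |-0.5 + 0.1847| = 0.3153


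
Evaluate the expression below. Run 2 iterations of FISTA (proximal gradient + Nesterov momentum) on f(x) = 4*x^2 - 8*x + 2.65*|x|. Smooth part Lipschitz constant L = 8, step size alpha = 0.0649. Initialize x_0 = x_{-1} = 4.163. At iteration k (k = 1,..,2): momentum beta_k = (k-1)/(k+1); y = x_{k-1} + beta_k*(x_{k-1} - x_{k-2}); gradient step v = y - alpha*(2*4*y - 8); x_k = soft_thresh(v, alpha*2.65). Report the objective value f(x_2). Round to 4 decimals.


FISTA on f(x) = 4*x^2 - 8*x + 2.65*|x|
L = 8, alpha = 0.0649
Iteration 1: beta = 0.0, y = 4.163 + 0.0*(4.163 - 4.163) = 4.163
  grad(y) = 25.304, v = y - alpha*grad = 2.5208
  prox(v) = soft_thresh(2.5208, 0.172) = 2.3488
Iteration 2: beta = 0.3333, y = 2.3488 + 0.3333*(2.3488 - 4.163) = 1.744
  grad(y) = 5.9524, v = y - alpha*grad = 1.3577
  prox(v) = soft_thresh(1.3577, 0.172) = 1.1858
f(x_2) = 4*1.1858^2 - 8*1.1858 + 2.65*|1.1858| = -0.7197


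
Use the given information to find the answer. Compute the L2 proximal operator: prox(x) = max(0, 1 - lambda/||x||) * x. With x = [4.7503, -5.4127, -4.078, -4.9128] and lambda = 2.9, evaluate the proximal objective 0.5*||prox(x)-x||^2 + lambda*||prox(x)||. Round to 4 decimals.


Step 1: Compute ||x||.
||x|| = 9.6244
Step 2: Compute scaling factor.
scale = max(0, 1 - 2.9/9.6244) = 0.6987
Step 3: prox(x) = [3.3189, -3.7818, -2.8492, -3.4325]
||prox(x)|| = 6.7244
Step 4: Proximal objective.
0.5*||prox-x||^2 = 4.205
lambda*||prox|| = 19.5008
Total = 23.7057


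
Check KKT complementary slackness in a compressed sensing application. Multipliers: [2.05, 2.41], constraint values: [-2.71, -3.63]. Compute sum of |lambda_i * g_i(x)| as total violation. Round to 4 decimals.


KKT complementary slackness check:
lambda_1 * g_1 = 2.05 * -2.71 = -5.5555
lambda_2 * g_2 = 2.41 * -3.63 = -8.7483
Total violation = 5.5555 + 8.7483 = 14.3038


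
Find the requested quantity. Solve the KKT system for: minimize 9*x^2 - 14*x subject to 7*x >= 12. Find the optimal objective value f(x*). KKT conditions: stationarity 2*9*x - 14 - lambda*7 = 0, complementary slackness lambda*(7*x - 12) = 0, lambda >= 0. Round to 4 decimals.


Step 1: Try lambda = 0 (constraint inactive).
x_unc = 14/(2*9) = 0.7778
Check: 7*0.7778 = 5.4446 < 12 -- violated!
Step 2: Constraint must be active: 7*x = 12
x* = 12/7 = 1.7143 (rounded; the exact value 12/7 is used below)
lambda = (2*9*(12/7) - 14)/7 = 2.4082
Step 3: Compute optimal value.
f(x*) = 9*(12/7)^2 - 14*(12/7) = 2.449


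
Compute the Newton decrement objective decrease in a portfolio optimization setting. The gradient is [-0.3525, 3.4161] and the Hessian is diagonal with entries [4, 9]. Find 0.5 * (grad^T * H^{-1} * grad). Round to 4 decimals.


Step 1: H is diagonal, so H^(-1) * g = [-0.0881, 0.3796].
Step 2: g^T H^(-1) g = sum_i g_i^2 / H_ii
  = (-0.3525)^2/4 + (3.4161)^2/9
  = 0.0311 + 1.2966 = 1.3277
Step 3: Objective decrease = 0.5 * g^T H^(-1) g = 0.6639


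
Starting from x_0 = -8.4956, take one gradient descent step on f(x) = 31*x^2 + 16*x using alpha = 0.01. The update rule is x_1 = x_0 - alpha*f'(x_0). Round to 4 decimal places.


We compute the gradient at x_0 and apply the update.
f'(x) = 62*x + 16
f'(-8.4956) = 62*-8.4956 + 16 = -510.7272
x_1 = -8.4956 - 0.01*-510.7272 = -3.3883


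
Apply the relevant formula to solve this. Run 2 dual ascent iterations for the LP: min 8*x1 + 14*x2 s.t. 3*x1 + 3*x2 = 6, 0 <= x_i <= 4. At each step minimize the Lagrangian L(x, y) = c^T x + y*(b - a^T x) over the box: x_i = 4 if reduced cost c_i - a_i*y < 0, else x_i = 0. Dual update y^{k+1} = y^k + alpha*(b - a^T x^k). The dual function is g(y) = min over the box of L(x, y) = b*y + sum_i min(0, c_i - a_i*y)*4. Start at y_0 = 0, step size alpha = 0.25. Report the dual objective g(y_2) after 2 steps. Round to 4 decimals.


Dual ascent for LP: min 8*x1 + 14*x2, 3*x1 + 3*x2 = 6, 0 <= x_i <= 4
Step 1: y^k = 0.0, reduced costs: (8.0, 14.0)
  x^k = (0.0, 0.0), subgradient = b - a^T x = 6.0
  y^{k+1} = 0.0 + 0.25*6.0 = 1.5
Step 2: y^k = 1.5, reduced costs: (3.5, 9.5)
  x^k = (0.0, 0.0), subgradient = b - a^T x = 6.0
  y^{k+1} = 1.5 + 0.25*6.0 = 3.0
Dual objective at y_2 = 3.0: reduced costs (-1.0, 5.0), box minimizer x = (4.0, 0.0)
g(y_2) = b*y + (c1 - a1*y)*x1 + (c2 - a2*y)*x2 = 6*3.0 + (-1.0)*4.0 + 5.0*0.0 = 18.0 - 4.0 + 0.0 = 14.0


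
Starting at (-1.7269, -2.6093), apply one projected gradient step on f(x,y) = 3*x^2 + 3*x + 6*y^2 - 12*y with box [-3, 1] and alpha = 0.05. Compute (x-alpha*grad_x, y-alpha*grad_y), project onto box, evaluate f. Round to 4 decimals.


Step 1: Compute gradient at (-1.7269, -2.6093).
grad_x = 2*3*-1.7269 + 3 = -7.3614
grad_y = 2*6*-2.6093 - 12 = -43.3116
Step 2: Gradient step.
x_raw = -1.7269 - 0.05*-7.3614 = -1.3588
y_raw = -2.6093 - 0.05*-43.3116 = -0.4437
Step 3: Project onto [-3, 1].
x_proj = clip(-1.3588) = -1.3588
y_proj = clip(-0.4437) = -0.4437
Step 4: Evaluate f.
f(-1.3588, -0.4437) = 7.9687


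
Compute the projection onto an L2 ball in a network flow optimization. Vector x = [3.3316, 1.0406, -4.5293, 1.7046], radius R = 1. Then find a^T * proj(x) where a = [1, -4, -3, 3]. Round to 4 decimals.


Step 1: Compute ||x|| (intermediates to 6 decimals).
||x|| = sqrt(3.3316^2 + 1.0406^2 + (-4.5293)^2 + 1.7046^2) = 5.966794
Step 2: Project.
Since ||x|| > R, scale = R/||x|| = 1/5.966794 = 0.167594, proj(x) = scale * x
proj(x) = [0.558356, 0.174398, -0.759084, 0.285681]
Step 3: Dot product.
a^T * proj(x) = 1*0.558356 - 4*0.174398 - 3*(-0.759084) + 3*0.285681 = 2.9951


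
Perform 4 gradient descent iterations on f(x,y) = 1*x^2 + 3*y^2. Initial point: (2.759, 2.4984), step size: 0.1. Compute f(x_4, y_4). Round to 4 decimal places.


Gradient descent on f(x,y) = 1*x^2 + 3*y^2.
Starting point: (2.759, 2.4984), alpha = 0.1
Step 1: grad_x = 2*1*2.759 = 5.518, grad_y = 2*3*2.4984 = 14.9904
  x_1 = 2.759 - 0.1*5.518 = 2.2072
  y_1 = 2.4984 - 0.1*14.9904 = 0.9994
Step 2: grad_x = 2*1*2.2072 = 4.4144, grad_y = 2*3*0.9994 = 5.9962
  x_2 = 2.2072 - 0.1*4.4144 = 1.7658
  y_2 = 0.9994 - 0.1*5.9962 = 0.3997
Step 3: grad_x = 2*1*1.7658 = 3.5315, grad_y = 2*3*0.3997 = 2.3985
  x_3 = 1.7658 - 0.1*3.5315 = 1.4126
  y_3 = 0.3997 - 0.1*2.3985 = 0.1599
Step 4: grad_x = 2*1*1.4126 = 2.8252, grad_y = 2*3*0.1599 = 0.9594
  x_4 = 1.4126 - 0.1*2.8252 = 1.1301
  y_4 = 0.1599 - 0.1*0.9594 = 0.064
f(1.1301, 0.064) = 1*1.1301^2 + 3*0.064^2 = 1.2894


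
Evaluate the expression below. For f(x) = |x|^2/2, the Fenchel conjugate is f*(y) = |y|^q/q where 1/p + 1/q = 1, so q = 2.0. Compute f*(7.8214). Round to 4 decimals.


The conjugate exponent q satisfies 1/p + 1/q = 1.
p = 2, so q = 2/(2 - 1) = 2.0
|y|^q = 7.8214^2.0 = 61.1743
f*(7.8214) = 61.1743 / 2.0 = 30.5871


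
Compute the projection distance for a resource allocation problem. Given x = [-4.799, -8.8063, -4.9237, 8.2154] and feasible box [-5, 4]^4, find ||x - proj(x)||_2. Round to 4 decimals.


Project each component onto [-5, 4].
clip(-4.799) = -4.799, clip(-8.8063) = -5.0, clip(-4.9237) = -4.9237, clip(8.2154) = 4.0
Projection = [-4.799, -5.0, -4.9237, 4.0]
Squared diffs: [0.0, 14.4879, 0.0, 17.7696]
Distance = sqrt(32.2575) = 5.6796


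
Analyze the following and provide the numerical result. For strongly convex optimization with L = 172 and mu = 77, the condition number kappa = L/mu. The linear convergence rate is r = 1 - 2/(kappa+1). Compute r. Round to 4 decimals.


Step 1: Compute the condition number.
kappa = L/mu = 172/77 = 2.2338
Step 2: Compute the convergence rate.
r = 1 - 2/(kappa + 1) = 1 - 2*mu/(L + mu) = (L - mu)/(L + mu) = 95/249 = 0.3815


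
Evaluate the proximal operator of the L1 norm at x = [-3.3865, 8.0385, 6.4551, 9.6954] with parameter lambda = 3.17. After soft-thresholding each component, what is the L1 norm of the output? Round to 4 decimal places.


Soft-thresholding with lambda = 3.17:
prox(-3.3865) = sign(-3.3865)*max(|-3.3865| - 3.17, 0) = -0.2165
prox(8.0385) = sign(8.0385)*max(|8.0385| - 3.17, 0) = 4.8685
prox(6.4551) = sign(6.4551)*max(|6.4551| - 3.17, 0) = 3.2851
prox(9.6954) = sign(9.6954)*max(|9.6954| - 3.17, 0) = 6.5254
prox(x) = [-0.2165, 4.8685, 3.2851, 6.5254]
||prox(x)||_1 = 0.2165 + 4.8685 + 3.2851 + 6.5254 = 14.8955


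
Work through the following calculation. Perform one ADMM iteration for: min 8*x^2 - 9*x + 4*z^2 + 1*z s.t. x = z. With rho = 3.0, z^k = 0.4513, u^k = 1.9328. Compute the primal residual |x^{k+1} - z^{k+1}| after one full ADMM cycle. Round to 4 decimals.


ADMM iteration with rho = 3.0, z^k = 0.4513, u^k = 1.9328
Step 1: x-update.
Minimize 8*x^2 - 9*x + (3.0/2)*(x - 0.4513 + 1.9328)^2
FOC: (2*8 + 3.0)*x = 9 + 3.0*(0.4513 - 1.9328)
x^{k+1} = 0.2398
Step 2: z-update.
Minimize 4*z^2 + 1*z + (3.0/2)*(0.2398 - z + 1.9328)^2
FOC: (2*4 + 3.0)*z = -1 + 3.0*(0.2398 + 1.9328)
z^{k+1} = 0.5016
Step 3: u-update.
u^{k+1} = 1.9328 + 0.2398 - 0.5016 = 1.671
Step 4: Primal residual = |0.2398 - 0.5016| = 0.2618


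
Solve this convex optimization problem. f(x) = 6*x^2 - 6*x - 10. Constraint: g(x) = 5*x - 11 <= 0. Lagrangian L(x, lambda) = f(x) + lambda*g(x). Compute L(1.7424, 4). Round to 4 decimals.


Step 1: Evaluate f(x).
f(1.7424) = 6*1.7424^2 - 6*1.7424 - 10 = -2.2387
Step 2: Evaluate g(x).
g(1.7424) = 5*1.7424 - 11 = -2.288
Step 3: Compute Lagrangian.
L = -2.2387 + 4*-2.288 = -11.3907


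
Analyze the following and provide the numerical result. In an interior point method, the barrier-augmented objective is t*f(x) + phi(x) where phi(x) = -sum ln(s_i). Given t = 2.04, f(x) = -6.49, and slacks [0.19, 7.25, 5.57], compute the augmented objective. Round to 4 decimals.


Step 1: Compute log-barrier.
ln values: [-1.6607, 1.981, 1.7174]
phi = -(-1.6607 + 1.981 + 1.7174) = -2.0377
Step 2: Compute augmented objective.
t*f(x) = 2.04*-6.49 = -13.2396
Total = -13.2396 - 2.0377 = -15.2773


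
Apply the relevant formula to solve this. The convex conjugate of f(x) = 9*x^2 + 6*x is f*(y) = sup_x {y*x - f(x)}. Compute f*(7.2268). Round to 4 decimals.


f*(y) = sup_x {y*x - a*x^2 - b*x} = sup_x {(y-b)*x - a*x^2}
FOC: (y - b) - 2a*x = 0 => x* = (y - b)/(2a)
x* = (7.2268 - 6)/(2*9) = 0.0682
f*(7.2268) = (y-b)^2/(4a) = (7.2268 - 6)^2/(4*9)
= 1.505/36 = 0.0418


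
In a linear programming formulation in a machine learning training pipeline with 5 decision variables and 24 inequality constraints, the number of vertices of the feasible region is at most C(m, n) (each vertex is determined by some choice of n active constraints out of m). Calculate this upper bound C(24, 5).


Each vertex corresponds to some choice of n active constraints out of m, so the number of vertices is at most C(m, n) = m! / (n!(m-n)!).
m = 24, n = 5
Numerator: 24 * 23 * 22 * 21 * 20
Denominator: 5! = 120
C(24, 5) = 42504


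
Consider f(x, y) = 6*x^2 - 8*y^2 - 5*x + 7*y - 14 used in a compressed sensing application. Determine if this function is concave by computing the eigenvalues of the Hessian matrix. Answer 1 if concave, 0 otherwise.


The Hessian of f(x,y) = 6*x^2 - 8*y^2 - 5*x + 7*y - 14 is:
H = [[12, 0], [0, -16]]
Trace = 12 - 16 = -4
Determinant = 12*-16 - (0)^2 = -192
Discriminant = (-4)^2 - 4*-192 = 784.0
Eigenvalues: lambda_1 = -16.0, lambda_2 = 12.0
The function is not concave.

0


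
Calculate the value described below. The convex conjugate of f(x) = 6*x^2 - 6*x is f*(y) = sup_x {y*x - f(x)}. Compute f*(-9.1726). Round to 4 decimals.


f*(y) = sup_x {y*x - a*x^2 - b*x} = sup_x {(y-b)*x - a*x^2}
FOC: (y - b) - 2a*x = 0 => x* = (y - b)/(2a)
x* = (-9.1726 + 6)/(2*6) = -0.2644
f*(-9.1726) = (y-b)^2/(4a) = (-9.1726 + 6)^2/(4*6)
= 10.0654/24 = 0.4194


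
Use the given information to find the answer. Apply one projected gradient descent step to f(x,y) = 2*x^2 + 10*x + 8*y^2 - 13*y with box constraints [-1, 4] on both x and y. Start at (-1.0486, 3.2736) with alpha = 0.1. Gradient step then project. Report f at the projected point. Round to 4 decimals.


Step 1: Compute gradient at (-1.0486, 3.2736).
grad_x = 2*2*-1.0486 + 10 = 5.8056
grad_y = 2*8*3.2736 - 13 = 39.3776
Step 2: Gradient step.
x_raw = -1.0486 - 0.1*5.8056 = -1.6292
y_raw = 3.2736 - 0.1*39.3776 = -0.6642
Step 3: Project onto [-1, 4].
x_proj = clip(-1.6292) = -1.0
y_proj = clip(-0.6642) = -0.6642
Step 4: Evaluate f.
f(-1.0, -0.6642) = 4.1629


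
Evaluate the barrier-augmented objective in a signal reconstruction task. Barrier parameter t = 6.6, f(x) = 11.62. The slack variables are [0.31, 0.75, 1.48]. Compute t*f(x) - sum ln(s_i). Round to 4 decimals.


Step 1: Compute log-barrier.
ln values: [-1.1712, -0.2877, 0.392]
phi = -(-1.1712 - 0.2877 + 0.392) = 1.0668
Step 2: Compute augmented objective.
t*f(x) = 6.6*11.62 = 76.692
Total = 76.692 + 1.0668 = 77.7588


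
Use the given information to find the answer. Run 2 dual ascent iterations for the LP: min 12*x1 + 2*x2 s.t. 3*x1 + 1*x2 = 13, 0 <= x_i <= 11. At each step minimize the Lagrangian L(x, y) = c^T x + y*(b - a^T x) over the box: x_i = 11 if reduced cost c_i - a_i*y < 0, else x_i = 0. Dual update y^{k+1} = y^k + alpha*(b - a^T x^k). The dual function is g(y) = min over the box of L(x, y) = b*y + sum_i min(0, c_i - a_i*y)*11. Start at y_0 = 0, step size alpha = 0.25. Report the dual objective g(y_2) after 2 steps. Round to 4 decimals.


Dual ascent for LP: min 12*x1 + 2*x2, 3*x1 + 1*x2 = 13, 0 <= x_i <= 11
Step 1: y^k = 0.0, reduced costs: (12.0, 2.0)
  x^k = (0.0, 0.0), subgradient = b - a^T x = 13.0
  y^{k+1} = 0.0 + 0.25*13.0 = 3.25
Step 2: y^k = 3.25, reduced costs: (2.25, -1.25)
  x^k = (0.0, 11.0), subgradient = b - a^T x = 2.0
  y^{k+1} = 3.25 + 0.25*2.0 = 3.75
Dual objective at y_2 = 3.75: reduced costs (0.75, -1.75), box minimizer x = (0.0, 11.0)
g(y_2) = b*y + (c1 - a1*y)*x1 + (c2 - a2*y)*x2 = 13*3.75 + 0.75*0.0 + (-1.75)*11.0 = 48.75 + 0.0 - 19.25 = 29.5


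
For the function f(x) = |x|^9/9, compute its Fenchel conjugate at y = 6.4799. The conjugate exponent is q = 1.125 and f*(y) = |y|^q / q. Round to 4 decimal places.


The conjugate exponent q satisfies 1/p + 1/q = 1.
p = 9, so q = 9/(9 - 1) = 1.125
|y|^q = 6.4799^1.125 = 8.1849
f*(6.4799) = 8.1849 / 1.125 = 7.2755


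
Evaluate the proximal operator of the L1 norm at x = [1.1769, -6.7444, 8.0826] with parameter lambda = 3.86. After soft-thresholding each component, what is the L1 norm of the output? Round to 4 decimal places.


Soft-thresholding with lambda = 3.86:
prox(1.1769) = sign(1.1769)*max(|1.1769| - 3.86, 0) = 0.0
prox(-6.7444) = sign(-6.7444)*max(|-6.7444| - 3.86, 0) = -2.8844
prox(8.0826) = sign(8.0826)*max(|8.0826| - 3.86, 0) = 4.2226
prox(x) = [0.0, -2.8844, 4.2226]
||prox(x)||_1 = 0.0 + 2.8844 + 4.2226 = 7.107


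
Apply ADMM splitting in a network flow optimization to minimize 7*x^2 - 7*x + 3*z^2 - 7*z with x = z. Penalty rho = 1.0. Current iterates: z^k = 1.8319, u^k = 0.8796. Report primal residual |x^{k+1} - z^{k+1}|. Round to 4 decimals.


ADMM iteration with rho = 1.0, z^k = 1.8319, u^k = 0.8796
Step 1: x-update.
Minimize 7*x^2 - 7*x + (1.0/2)*(x - 1.8319 + 0.8796)^2
FOC: (2*7 + 1.0)*x = 7 + 1.0*(1.8319 - 0.8796)
x^{k+1} = 0.5302
Step 2: z-update.
Minimize 3*z^2 - 7*z + (1.0/2)*(0.5302 - z + 0.8796)^2
FOC: (2*3 + 1.0)*z = 7 + 1.0*(0.5302 + 0.8796)
z^{k+1} = 1.2014
Step 3: u-update.
u^{k+1} = 0.8796 + 0.5302 - 1.2014 = 0.2084
Step 4: Primal residual = |0.5302 - 1.2014| = 0.6712


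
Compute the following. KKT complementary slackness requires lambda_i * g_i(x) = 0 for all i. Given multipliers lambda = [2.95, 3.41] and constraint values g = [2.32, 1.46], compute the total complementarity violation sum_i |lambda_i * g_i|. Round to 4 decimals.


KKT complementary slackness check:
lambda_1 * g_1 = 2.95 * 2.32 = 6.844
lambda_2 * g_2 = 3.41 * 1.46 = 4.9786
Total violation = 6.844 + 4.9786 = 11.8226


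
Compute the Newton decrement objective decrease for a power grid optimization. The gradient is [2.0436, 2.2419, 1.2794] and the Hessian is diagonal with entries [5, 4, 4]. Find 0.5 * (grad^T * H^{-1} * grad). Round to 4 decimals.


Step 1: H is diagonal, so H^(-1) * g = [0.4087, 0.5605, 0.3199].
Step 2: g^T H^(-1) g = sum_i g_i^2 / H_ii
  = (2.0436)^2/5 + (2.2419)^2/4 + (1.2794)^2/4
  = 0.8353 + 1.2565 + 0.4092 = 2.501
Step 3: Objective decrease = 0.5 * g^T H^(-1) g = 1.2505


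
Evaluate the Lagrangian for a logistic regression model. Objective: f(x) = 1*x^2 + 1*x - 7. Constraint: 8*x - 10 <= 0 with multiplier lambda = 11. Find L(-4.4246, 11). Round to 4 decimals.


Step 1: Evaluate f(x).
f(-4.4246) = 1*(-4.4246)^2 + 1*(-4.4246) - 7 = 8.1525
Step 2: Evaluate g(x).
g(-4.4246) = 8*-4.4246 - 10 = -45.3968
Step 3: Compute Lagrangian.
L = 8.1525 + 11*-45.3968 = -491.2123


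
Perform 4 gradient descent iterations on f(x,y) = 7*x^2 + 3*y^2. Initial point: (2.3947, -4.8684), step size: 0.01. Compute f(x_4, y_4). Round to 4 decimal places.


Gradient descent on f(x,y) = 7*x^2 + 3*y^2.
Starting point: (2.3947, -4.8684), alpha = 0.01
Step 1: grad_x = 2*7*2.3947 = 33.5258, grad_y = 2*3*-4.8684 = -29.2104
  x_1 = 2.3947 - 0.01*33.5258 = 2.0594
  y_1 = -4.8684 - 0.01*-29.2104 = -4.5763
Step 2: grad_x = 2*7*2.0594 = 28.8322, grad_y = 2*3*-4.5763 = -27.4578
  x_2 = 2.0594 - 0.01*28.8322 = 1.7711
  y_2 = -4.5763 - 0.01*-27.4578 = -4.3017
Step 3: grad_x = 2*7*1.7711 = 24.7957, grad_y = 2*3*-4.3017 = -25.8103
  x_3 = 1.7711 - 0.01*24.7957 = 1.5232
  y_3 = -4.3017 - 0.01*-25.8103 = -4.0436
Step 4: grad_x = 2*7*1.5232 = 21.3243, grad_y = 2*3*-4.0436 = -24.2617
  x_4 = 1.5232 - 0.01*21.3243 = 1.3099
  y_4 = -4.0436 - 0.01*-24.2617 = -3.801
f(1.3099, -3.801) = 7*1.3099^2 + 3*(-3.801)^2 = 55.354


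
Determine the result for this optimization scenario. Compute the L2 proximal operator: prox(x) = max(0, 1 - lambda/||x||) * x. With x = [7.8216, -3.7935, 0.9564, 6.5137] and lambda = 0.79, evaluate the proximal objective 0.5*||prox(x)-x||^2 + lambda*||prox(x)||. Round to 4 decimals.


Step 1: Compute ||x||.
||x|| = 10.9046
Step 2: Compute scaling factor.
scale = max(0, 1 - 0.79/10.9046) = 0.9276
Step 3: prox(x) = [7.255, -3.5187, 0.8871, 6.0418]
||prox(x)|| = 10.1146
Step 4: Proximal objective.
0.5*||prox-x||^2 = 0.3121
lambda*||prox|| = 7.9905
Total = 8.3026


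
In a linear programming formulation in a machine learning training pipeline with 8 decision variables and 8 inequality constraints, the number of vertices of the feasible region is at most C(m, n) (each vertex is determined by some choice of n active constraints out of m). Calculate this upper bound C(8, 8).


Each vertex corresponds to some choice of n active constraints out of m, so the number of vertices is at most C(m, n) = m! / (n!(m-n)!).
m = 8, n = 8
Numerator: 8 * 7 * 6 * 5 * 4 * 3 * 2 * 1
Denominator: 8! = 40320
C(8, 8) = 1


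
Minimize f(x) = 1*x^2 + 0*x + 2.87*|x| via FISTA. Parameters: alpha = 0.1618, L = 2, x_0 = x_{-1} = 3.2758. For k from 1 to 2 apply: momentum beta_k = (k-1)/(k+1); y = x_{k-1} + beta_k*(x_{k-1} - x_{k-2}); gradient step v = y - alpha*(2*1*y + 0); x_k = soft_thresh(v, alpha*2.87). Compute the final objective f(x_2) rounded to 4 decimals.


FISTA on f(x) = 1*x^2 + 0*x + 2.87*|x|
L = 2, alpha = 0.1618
Iteration 1: beta = 0.0, y = 3.2758 + 0.0*(3.2758 - 3.2758) = 3.2758
  grad(y) = 6.5516, v = y - alpha*grad = 2.2158
  prox(v) = soft_thresh(2.2158, 0.4644) = 1.7514
Iteration 2: beta = 0.3333, y = 1.7514 + 0.3333*(1.7514 - 3.2758) = 1.2432
  grad(y) = 2.4865, v = y - alpha*grad = 0.8409
  prox(v) = soft_thresh(0.8409, 0.4644) = 0.3766
f(x_2) = 1*0.3766^2 + 0*0.3766 + 2.87*|0.3766| = 1.2225


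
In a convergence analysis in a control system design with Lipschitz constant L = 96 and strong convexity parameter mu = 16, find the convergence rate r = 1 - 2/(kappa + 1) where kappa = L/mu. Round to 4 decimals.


Step 1: Compute the condition number.
kappa = L/mu = 96/16 = 6.0
Step 2: Compute the convergence rate.
r = 1 - 2/(kappa + 1) = 1 - 2*mu/(L + mu) = (L - mu)/(L + mu) = 80/112 = 0.7143


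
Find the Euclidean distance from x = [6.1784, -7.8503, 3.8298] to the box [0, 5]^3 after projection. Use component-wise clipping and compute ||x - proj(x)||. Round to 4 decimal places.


Project each component onto [0, 5].
clip(6.1784) = 5.0, clip(-7.8503) = 0.0, clip(3.8298) = 3.8298
Projection = [5.0, 0.0, 3.8298]
Squared diffs: [1.3886, 61.6272, 0.0]
Distance = sqrt(63.0158) = 7.9383


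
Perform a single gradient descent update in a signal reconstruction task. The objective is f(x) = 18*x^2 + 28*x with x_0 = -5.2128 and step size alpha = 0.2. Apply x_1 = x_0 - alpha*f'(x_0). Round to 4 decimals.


We compute the gradient at x_0 and apply the update.
f'(x) = 36*x + 28
f'(-5.2128) = 36*-5.2128 + 28 = -159.6608
x_1 = -5.2128 - 0.2*-159.6608 = 26.7194


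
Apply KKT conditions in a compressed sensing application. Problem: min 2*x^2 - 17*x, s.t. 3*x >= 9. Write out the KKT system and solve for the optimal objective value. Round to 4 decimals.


Step 1: Try lambda = 0 (constraint inactive).
Stationarity: 2*2*x - 17 = 0
x* = 17/(2*2) = 4.25
Check constraint: 3*4.25 = 12.75 >= 9 -- satisfied.
Step 2: Compute optimal value.
f(x*) = 2*4.25^2 - 17*4.25 = -36.125


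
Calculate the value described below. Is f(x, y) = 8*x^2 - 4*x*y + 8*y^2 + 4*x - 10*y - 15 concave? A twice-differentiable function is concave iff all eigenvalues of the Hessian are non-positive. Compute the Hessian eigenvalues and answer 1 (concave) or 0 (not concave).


The Hessian of f(x,y) = 8*x^2 - 4*x*y + 8*y^2 + 4*x - 10*y - 15 is:
H = [[16, -4], [-4, 16]]
Trace = 16 + 16 = 32
Determinant = 16*16 - (-4)^2 = 240
Discriminant = (32)^2 - 4*240 = 64.0
Eigenvalues: lambda_1 = 12.0, lambda_2 = 20.0
The function is not concave.

0


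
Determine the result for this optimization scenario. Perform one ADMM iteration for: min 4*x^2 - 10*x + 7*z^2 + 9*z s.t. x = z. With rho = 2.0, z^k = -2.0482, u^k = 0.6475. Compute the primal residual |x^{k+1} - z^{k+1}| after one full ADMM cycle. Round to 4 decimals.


ADMM iteration with rho = 2.0, z^k = -2.0482, u^k = 0.6475
Step 1: x-update.
Minimize 4*x^2 - 10*x + (2.0/2)*(x + 2.0482 + 0.6475)^2
FOC: (2*4 + 2.0)*x = 10 + 2.0*(-2.0482 - 0.6475)
x^{k+1} = 0.4609
Step 2: z-update.
Minimize 7*z^2 + 9*z + (2.0/2)*(0.4609 - z + 0.6475)^2
FOC: (2*7 + 2.0)*z = -9 + 2.0*(0.4609 + 0.6475)
z^{k+1} = -0.424
Step 3: u-update.
u^{k+1} = 0.6475 + 0.4609 + 0.424 = 1.5323
Step 4: Primal residual = |0.4609 + 0.424| = 0.8848


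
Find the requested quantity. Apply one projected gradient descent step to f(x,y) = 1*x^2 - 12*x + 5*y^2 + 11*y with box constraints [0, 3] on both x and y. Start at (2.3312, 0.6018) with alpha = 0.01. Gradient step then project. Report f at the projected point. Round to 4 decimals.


Step 1: Compute gradient at (2.3312, 0.6018).
grad_x = 2*1*2.3312 - 12 = -7.3376
grad_y = 2*5*0.6018 + 11 = 17.018
Step 2: Gradient step.
x_raw = 2.3312 - 0.01*-7.3376 = 2.4046
y_raw = 0.6018 - 0.01*17.018 = 0.4316
Step 3: Project onto [0, 3].
x_proj = clip(2.4046) = 2.4046
y_proj = clip(0.4316) = 0.4316
Step 4: Evaluate f.
f(2.4046, 0.4316) = -17.3936


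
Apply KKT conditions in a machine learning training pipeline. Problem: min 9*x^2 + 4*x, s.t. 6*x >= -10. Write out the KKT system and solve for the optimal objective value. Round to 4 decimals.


Step 1: Try lambda = 0 (constraint inactive).
Stationarity: 2*9*x + 4 = 0
x* = -4/(2*9) = -2/9 = -0.2222 (rounded; the exact value -2/9 is used below)
Check constraint: 6*-0.2222 = -1.3332 >= -10 -- satisfied.
Step 2: Compute optimal value.
f(x*) = 9*(-2/9)^2 + 4*(-2/9) = -0.4444


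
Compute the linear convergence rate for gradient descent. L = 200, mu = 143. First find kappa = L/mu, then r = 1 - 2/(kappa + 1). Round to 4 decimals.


Step 1: Compute the condition number.
kappa = L/mu = 200/143 = 1.3986
Step 2: Compute the convergence rate.
r = 1 - 2/(kappa + 1) = 1 - 2*mu/(L + mu) = (L - mu)/(L + mu) = 57/343 = 0.1662


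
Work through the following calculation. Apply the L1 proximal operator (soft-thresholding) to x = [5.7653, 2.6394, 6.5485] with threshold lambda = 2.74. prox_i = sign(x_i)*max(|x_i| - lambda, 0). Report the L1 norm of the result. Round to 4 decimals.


Soft-thresholding with lambda = 2.74:
prox(5.7653) = sign(5.7653)*max(|5.7653| - 2.74, 0) = 3.0253
prox(2.6394) = sign(2.6394)*max(|2.6394| - 2.74, 0) = 0.0
prox(6.5485) = sign(6.5485)*max(|6.5485| - 2.74, 0) = 3.8085
prox(x) = [3.0253, 0.0, 3.8085]
||prox(x)||_1 = 3.0253 + 0.0 + 3.8085 = 6.8338


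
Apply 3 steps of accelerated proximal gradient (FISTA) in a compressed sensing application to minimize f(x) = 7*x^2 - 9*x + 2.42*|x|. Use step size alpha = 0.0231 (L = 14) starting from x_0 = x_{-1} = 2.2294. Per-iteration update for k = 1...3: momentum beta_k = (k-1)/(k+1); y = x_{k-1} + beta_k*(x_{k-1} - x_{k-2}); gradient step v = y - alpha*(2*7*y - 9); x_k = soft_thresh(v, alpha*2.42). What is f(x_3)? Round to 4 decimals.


FISTA on f(x) = 7*x^2 - 9*x + 2.42*|x|
L = 14, alpha = 0.0231
Iteration 1: beta = 0.0, y = 2.2294 + 0.0*(2.2294 - 2.2294) = 2.2294
  grad(y) = 22.2116, v = y - alpha*grad = 1.7163
  prox(v) = soft_thresh(1.7163, 0.0559) = 1.6604
Iteration 2: beta = 0.3333, y = 1.6604 + 0.3333*(1.6604 - 2.2294) = 1.4707
  grad(y) = 11.5905, v = y - alpha*grad = 1.203
  prox(v) = soft_thresh(1.203, 0.0559) = 1.1471
Iteration 3: beta = 0.5, y = 1.1471 + 0.5*(1.1471 - 1.6604) = 0.8905
  grad(y) = 3.4663, v = y - alpha*grad = 0.8104
  prox(v) = soft_thresh(0.8104, 0.0559) = 0.7545
f(x_3) = 7*0.7545^2 - 9*0.7545 + 2.42*|0.7545| = -0.9798


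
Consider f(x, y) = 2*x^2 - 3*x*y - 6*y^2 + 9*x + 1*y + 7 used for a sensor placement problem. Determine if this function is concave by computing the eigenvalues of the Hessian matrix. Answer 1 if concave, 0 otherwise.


The Hessian of f(x,y) = 2*x^2 - 3*x*y - 6*y^2 + 9*x + 1*y + 7 is:
H = [[4, -3], [-3, -12]]
Trace = 4 - 12 = -8
Determinant = 4*-12 - (-3)^2 = -57
Discriminant = (-8)^2 - 4*-57 = 292.0
Eigenvalues: lambda_1 = -12.544, lambda_2 = 4.544
The function is not concave.

0


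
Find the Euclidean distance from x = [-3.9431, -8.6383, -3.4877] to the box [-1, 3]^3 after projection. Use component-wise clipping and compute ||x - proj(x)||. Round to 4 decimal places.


Project each component onto [-1, 3].
clip(-3.9431) = -1.0, clip(-8.6383) = -1.0, clip(-3.4877) = -1.0
Projection = [-1.0, -1.0, -1.0]
Squared diffs: [8.6618, 58.3436, 6.1887]
Distance = sqrt(73.1941) = 8.5554


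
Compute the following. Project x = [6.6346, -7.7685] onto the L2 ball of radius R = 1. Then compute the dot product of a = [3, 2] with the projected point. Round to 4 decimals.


Step 1: Compute ||x|| (intermediates to 6 decimals).
||x|| = sqrt(6.6346^2 + (-7.7685)^2) = 10.216042
Step 2: Project.
Since ||x|| > R, scale = R/||x|| = 1/10.216042 = 0.097885, proj(x) = scale * x
proj(x) = [0.649428, -0.76042]
Step 3: Dot product.
a^T * proj(x) = 3*0.649428 + 2*(-0.76042) = 0.4274


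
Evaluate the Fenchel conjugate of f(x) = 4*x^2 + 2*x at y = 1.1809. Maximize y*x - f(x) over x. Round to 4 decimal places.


f*(y) = sup_x {y*x - a*x^2 - b*x} = sup_x {(y-b)*x - a*x^2}
FOC: (y - b) - 2a*x = 0 => x* = (y - b)/(2a)
x* = (1.1809 - 2)/(2*4) = -0.1024
f*(1.1809) = (y-b)^2/(4a) = (1.1809 - 2)^2/(4*4)
= 0.6709/16 = 0.0419


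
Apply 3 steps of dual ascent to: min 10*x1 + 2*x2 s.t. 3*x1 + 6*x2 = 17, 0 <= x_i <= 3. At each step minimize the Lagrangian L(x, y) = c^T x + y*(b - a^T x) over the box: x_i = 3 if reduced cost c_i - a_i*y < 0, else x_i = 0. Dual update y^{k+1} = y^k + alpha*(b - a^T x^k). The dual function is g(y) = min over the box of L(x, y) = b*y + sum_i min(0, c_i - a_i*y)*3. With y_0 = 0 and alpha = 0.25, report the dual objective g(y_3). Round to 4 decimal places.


Dual ascent for LP: min 10*x1 + 2*x2, 3*x1 + 6*x2 = 17, 0 <= x_i <= 3
Step 1: y^k = 0.0, reduced costs: (10.0, 2.0)
  x^k = (0.0, 0.0), subgradient = b - a^T x = 17.0
  y^{k+1} = 0.0 + 0.25*17.0 = 4.25
Step 2: y^k = 4.25, reduced costs: (-2.75, -23.5)
  x^k = (3.0, 3.0), subgradient = b - a^T x = -10.0
  y^{k+1} = 4.25 + 0.25*-10.0 = 1.75
Step 3: y^k = 1.75, reduced costs: (4.75, -8.5)
  x^k = (0.0, 3.0), subgradient = b - a^T x = -1.0
  y^{k+1} = 1.75 + 0.25*-1.0 = 1.5
Dual objective at y_3 = 1.5: reduced costs (5.5, -7.0), box minimizer x = (0.0, 3.0)
g(y_3) = b*y + (c1 - a1*y)*x1 + (c2 - a2*y)*x2 = 17*1.5 + 5.5*0.0 + (-7.0)*3.0 = 25.5 + 0.0 - 21.0 = 4.5


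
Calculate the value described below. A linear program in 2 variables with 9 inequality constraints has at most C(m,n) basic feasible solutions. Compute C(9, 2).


Each vertex corresponds to some choice of n active constraints out of m, so the number of vertices is at most C(m, n) = m! / (n!(m-n)!).
m = 9, n = 2
Numerator: 9 * 8
Denominator: 2! = 2
C(9, 2) = 36


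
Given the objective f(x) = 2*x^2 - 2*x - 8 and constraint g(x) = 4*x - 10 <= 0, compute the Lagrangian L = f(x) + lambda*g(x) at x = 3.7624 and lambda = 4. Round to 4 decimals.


Step 1: Evaluate f(x).
f(3.7624) = 2*3.7624^2 - 2*3.7624 - 8 = 12.7865
Step 2: Evaluate g(x).
g(3.7624) = 4*3.7624 - 10 = 5.0496
Step 3: Compute Lagrangian.
L = 12.7865 + 4*5.0496 = 32.9849


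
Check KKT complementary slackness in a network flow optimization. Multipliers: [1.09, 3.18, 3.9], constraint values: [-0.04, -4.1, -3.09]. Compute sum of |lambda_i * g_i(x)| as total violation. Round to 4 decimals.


KKT complementary slackness check:
lambda_1 * g_1 = 1.09 * -0.04 = -0.0436
lambda_2 * g_2 = 3.18 * -4.1 = -13.038
lambda_3 * g_3 = 3.9 * -3.09 = -12.051
Total violation = 0.0436 + 13.038 + 12.051 = 25.1326


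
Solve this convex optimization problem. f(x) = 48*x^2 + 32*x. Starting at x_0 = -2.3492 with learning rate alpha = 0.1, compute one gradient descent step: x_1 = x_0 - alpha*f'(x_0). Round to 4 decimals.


We compute the gradient at x_0 and apply the update.
f'(x) = 96*x + 32
f'(-2.3492) = 96*-2.3492 + 32 = -193.5232
x_1 = -2.3492 - 0.1*-193.5232 = 17.0031


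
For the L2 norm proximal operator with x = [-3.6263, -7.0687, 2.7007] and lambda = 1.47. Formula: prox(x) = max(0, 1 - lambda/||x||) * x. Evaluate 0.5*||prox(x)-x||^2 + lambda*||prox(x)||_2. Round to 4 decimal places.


Step 1: Compute ||x||.
||x|| = 8.3911
Step 2: Compute scaling factor.
scale = max(0, 1 - 1.47/8.3911) = 0.8248
Step 3: prox(x) = [-2.991, -5.8304, 2.2276]
||prox(x)|| = 6.9211
Step 4: Proximal objective.
0.5*||prox-x||^2 = 1.0805
lambda*||prox|| = 10.174
Total = 11.2544


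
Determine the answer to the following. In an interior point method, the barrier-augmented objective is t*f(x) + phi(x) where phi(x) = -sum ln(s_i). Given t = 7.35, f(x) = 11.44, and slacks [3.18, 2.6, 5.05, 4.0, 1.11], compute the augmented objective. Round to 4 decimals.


Step 1: Compute log-barrier.
ln values: [1.1569, 0.9555, 1.6194, 1.3863, 0.1044]
phi = -(1.1569 + 0.9555 + 1.6194 + 1.3863 + 0.1044) = -5.2224
Step 2: Compute augmented objective.
t*f(x) = 7.35*11.44 = 84.084
Total = 84.084 - 5.2224 = 78.8616


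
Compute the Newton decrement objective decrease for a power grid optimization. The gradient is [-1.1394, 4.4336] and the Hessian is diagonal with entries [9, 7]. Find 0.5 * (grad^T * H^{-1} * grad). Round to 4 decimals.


Step 1: H is diagonal, so H^(-1) * g = [-0.1266, 0.6334].
Step 2: g^T H^(-1) g = sum_i g_i^2 / H_ii
  = (-1.1394)^2/9 + (4.4336)^2/7
  = 0.1442 + 2.8081 = 2.9524
Step 3: Objective decrease = 0.5 * g^T H^(-1) g = 1.4762


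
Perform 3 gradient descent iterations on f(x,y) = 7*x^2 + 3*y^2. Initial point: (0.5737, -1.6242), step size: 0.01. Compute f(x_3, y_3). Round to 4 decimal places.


Gradient descent on f(x,y) = 7*x^2 + 3*y^2.
Starting point: (0.5737, -1.6242), alpha = 0.01
Step 1: grad_x = 2*7*0.5737 = 8.0318, grad_y = 2*3*-1.6242 = -9.7452
  x_1 = 0.5737 - 0.01*8.0318 = 0.4934
  y_1 = -1.6242 - 0.01*-9.7452 = -1.5267
Step 2: grad_x = 2*7*0.4934 = 6.9073, grad_y = 2*3*-1.5267 = -9.1605
  x_2 = 0.4934 - 0.01*6.9073 = 0.4243
  y_2 = -1.5267 - 0.01*-9.1605 = -1.4351
Step 3: grad_x = 2*7*0.4243 = 5.9403, grad_y = 2*3*-1.4351 = -8.6109
  x_3 = 0.4243 - 0.01*5.9403 = 0.3649
  y_3 = -1.4351 - 0.01*-8.6109 = -1.349
f(0.3649, -1.349) = 7*0.3649^2 + 3*(-1.349)^2 = 6.3918


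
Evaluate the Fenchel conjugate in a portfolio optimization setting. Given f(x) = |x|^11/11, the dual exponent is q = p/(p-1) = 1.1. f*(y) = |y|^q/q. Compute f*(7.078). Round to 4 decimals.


The conjugate exponent q satisfies 1/p + 1/q = 1.
p = 11, so q = 11/(11 - 1) = 1.1
|y|^q = 7.078^1.1 = 8.608
f*(7.078) = 8.608 / 1.1 = 7.8254


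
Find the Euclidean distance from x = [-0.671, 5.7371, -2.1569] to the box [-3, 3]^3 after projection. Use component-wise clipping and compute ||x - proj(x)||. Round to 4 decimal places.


Project each component onto [-3, 3].
clip(-0.671) = -0.671, clip(5.7371) = 3.0, clip(-2.1569) = -2.1569
Projection = [-0.671, 3.0, -2.1569]
Squared diffs: [0.0, 7.4917, 0.0]
Distance = sqrt(7.4917) = 2.7371


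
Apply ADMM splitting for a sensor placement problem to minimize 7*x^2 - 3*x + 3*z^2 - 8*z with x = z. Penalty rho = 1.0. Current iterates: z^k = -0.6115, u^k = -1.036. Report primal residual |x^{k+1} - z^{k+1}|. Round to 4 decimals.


ADMM iteration with rho = 1.0, z^k = -0.6115, u^k = -1.036
Step 1: x-update.
Minimize 7*x^2 - 3*x + (1.0/2)*(x + 0.6115 - 1.036)^2
FOC: (2*7 + 1.0)*x = 3 + 1.0*(-0.6115 + 1.036)
x^{k+1} = 0.2283
Step 2: z-update.
Minimize 3*z^2 - 8*z + (1.0/2)*(0.2283 - z - 1.036)^2
FOC: (2*3 + 1.0)*z = 8 + 1.0*(0.2283 - 1.036)
z^{k+1} = 1.0275
Step 3: u-update.
u^{k+1} = -1.036 + 0.2283 - 1.0275 = -1.8352
Step 4: Primal residual = |0.2283 - 1.0275| = 0.7992


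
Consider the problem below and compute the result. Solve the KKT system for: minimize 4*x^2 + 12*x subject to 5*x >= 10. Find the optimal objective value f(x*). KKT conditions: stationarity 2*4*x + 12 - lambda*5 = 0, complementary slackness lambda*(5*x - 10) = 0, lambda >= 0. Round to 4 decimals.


Step 1: Try lambda = 0 (constraint inactive).
x_unc = -12/(2*4) = -1.5
Check: 5*-1.5 = -7.5 < 10 -- violated!
Step 2: Constraint must be active: 5*x = 10
x* = 10/5 = 2.0
lambda = (2*4*2.0 + 12)/5 = 5.6
Step 3: Compute optimal value.
f(x*) = 4*2.0^2 + 12*2.0 = 40.0


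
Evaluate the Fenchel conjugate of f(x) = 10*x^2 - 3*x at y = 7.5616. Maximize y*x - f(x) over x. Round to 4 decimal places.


f*(y) = sup_x {y*x - a*x^2 - b*x} = sup_x {(y-b)*x - a*x^2}
FOC: (y - b) - 2a*x = 0 => x* = (y - b)/(2a)
x* = (7.5616 + 3)/(2*10) = 0.5281
f*(7.5616) = (y-b)^2/(4a) = (7.5616 + 3)^2/(4*10)
= 111.5474/40 = 2.7887


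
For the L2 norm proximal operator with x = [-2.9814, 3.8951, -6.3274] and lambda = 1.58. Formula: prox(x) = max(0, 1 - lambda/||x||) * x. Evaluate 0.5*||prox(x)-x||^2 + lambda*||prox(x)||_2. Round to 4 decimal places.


Step 1: Compute ||x||.
||x|| = 8.006
Step 2: Compute scaling factor.
scale = max(0, 1 - 1.58/8.006) = 0.8026
Step 3: prox(x) = [-2.393, 3.1264, -5.0787]
||prox(x)|| = 6.426
Step 4: Proximal objective.
0.5*||prox-x||^2 = 1.2482
lambda*||prox|| = 10.1531
Total = 11.4013


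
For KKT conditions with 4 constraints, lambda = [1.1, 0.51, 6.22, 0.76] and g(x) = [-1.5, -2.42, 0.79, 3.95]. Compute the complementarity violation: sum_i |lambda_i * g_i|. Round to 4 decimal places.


KKT complementary slackness check:
lambda_1 * g_1 = 1.1 * -1.5 = -1.65
lambda_2 * g_2 = 0.51 * -2.42 = -1.2342
lambda_3 * g_3 = 6.22 * 0.79 = 4.9138
lambda_4 * g_4 = 0.76 * 3.95 = 3.002
Total violation = 1.65 + 1.2342 + 4.9138 + 3.002 = 10.8


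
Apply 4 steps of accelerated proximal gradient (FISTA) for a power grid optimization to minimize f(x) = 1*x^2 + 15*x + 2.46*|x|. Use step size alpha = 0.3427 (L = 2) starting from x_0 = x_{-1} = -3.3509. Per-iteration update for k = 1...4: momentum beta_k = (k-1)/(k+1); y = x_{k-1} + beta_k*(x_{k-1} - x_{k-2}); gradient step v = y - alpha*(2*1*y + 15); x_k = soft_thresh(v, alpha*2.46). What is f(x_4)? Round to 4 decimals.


FISTA on f(x) = 1*x^2 + 15*x + 2.46*|x|
L = 2, alpha = 0.3427
Iteration 1: beta = 0.0, y = -3.3509 + 0.0*(-3.3509 + 3.3509) = -3.3509
  grad(y) = 8.2982, v = y - alpha*grad = -6.1947
  prox(v) = soft_thresh(-6.1947, 0.843) = -5.3517
Iteration 2: beta = 0.3333, y = -5.3517 + 0.3333*(-5.3517 + 3.3509) = -6.0186
  grad(y) = 2.9629, v = y - alpha*grad = -7.0339
  prox(v) = soft_thresh(-7.0339, 0.843) = -6.1909
Iteration 3: beta = 0.5, y = -6.1909 + 0.5*(-6.1909 + 5.3517) = -6.6105
  grad(y) = 1.779, v = y - alpha*grad = -7.2202
  prox(v) = soft_thresh(-7.2202, 0.843) = -6.3771
Iteration 4: beta = 0.6, y = -6.3771 + 0.6*(-6.3771 + 6.1909) = -6.4889
  grad(y) = 2.0223, v = y - alpha*grad = -7.1819
  prox(v) = soft_thresh(-7.1819, 0.843) = -6.3389
f(x_4) = 1*(-6.3389)^2 + 15*(-6.3389) + 2.46*|-6.3389| = -39.3082


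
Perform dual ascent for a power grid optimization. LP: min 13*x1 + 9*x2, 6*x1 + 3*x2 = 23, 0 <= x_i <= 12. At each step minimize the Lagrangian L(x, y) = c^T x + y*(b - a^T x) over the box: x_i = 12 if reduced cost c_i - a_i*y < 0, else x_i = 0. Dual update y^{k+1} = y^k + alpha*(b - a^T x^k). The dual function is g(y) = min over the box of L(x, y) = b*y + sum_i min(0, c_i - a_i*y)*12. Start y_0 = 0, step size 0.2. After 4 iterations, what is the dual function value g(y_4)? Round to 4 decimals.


Dual ascent for LP: min 13*x1 + 9*x2, 6*x1 + 3*x2 = 23, 0 <= x_i <= 12
Step 1: y^k = 0.0, reduced costs: (13.0, 9.0)
  x^k = (0.0, 0.0), subgradient = b - a^T x = 23.0
  y^{k+1} = 0.0 + 0.2*23.0 = 4.6
Step 2: y^k = 4.6, reduced costs: (-14.6, -4.8)
  x^k = (12.0, 12.0), subgradient = b - a^T x = -85.0
  y^{k+1} = 4.6 + 0.2*-85.0 = -12.4
Step 3: y^k = -12.4, reduced costs: (87.4, 46.2)
  x^k = (0.0, 0.0), subgradient = b - a^T x = 23.0
  y^{k+1} = -12.4 + 0.2*23.0 = -7.8
Step 4: y^k = -7.8, reduced costs: (59.8, 32.4)
  x^k = (0.0, 0.0), subgradient = b - a^T x = 23.0
  y^{k+1} = -7.8 + 0.2*23.0 = -3.2
Dual objective at y_4 = -3.2: reduced costs (32.2, 18.6), box minimizer x = (0.0, 0.0)
g(y_4) = b*y + (c1 - a1*y)*x1 + (c2 - a2*y)*x2 = 23*(-3.2) + 32.2*0.0 + 18.6*0.0 = -73.6 + 0.0 + 0.0 = -73.6


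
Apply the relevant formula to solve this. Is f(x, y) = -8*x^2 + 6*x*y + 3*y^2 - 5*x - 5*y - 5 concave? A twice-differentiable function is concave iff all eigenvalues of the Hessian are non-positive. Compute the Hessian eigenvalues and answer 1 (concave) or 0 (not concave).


The Hessian of f(x,y) = -8*x^2 + 6*x*y + 3*y^2 - 5*x - 5*y - 5 is:
H = [[-16, 6], [6, 6]]
Trace = -16 + 6 = -10
Determinant = -16*6 - (6)^2 = -132
Discriminant = (-10)^2 - 4*-132 = 628.0
Eigenvalues: lambda_1 = -17.53, lambda_2 = 7.53
The function is not concave.

0


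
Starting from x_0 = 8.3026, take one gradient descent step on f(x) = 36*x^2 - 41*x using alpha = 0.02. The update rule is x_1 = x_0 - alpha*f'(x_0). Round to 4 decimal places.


We compute the gradient at x_0 and apply the update.
f'(x) = 72*x - 41
f'(8.3026) = 72*8.3026 - 41 = 556.7872
x_1 = 8.3026 - 0.02*556.7872 = -2.8331


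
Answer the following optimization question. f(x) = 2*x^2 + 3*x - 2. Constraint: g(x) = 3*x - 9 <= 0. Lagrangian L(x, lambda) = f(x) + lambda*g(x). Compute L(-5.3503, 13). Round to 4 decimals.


Step 1: Evaluate f(x).
f(-5.3503) = 2*(-5.3503)^2 + 3*(-5.3503) - 2 = 39.2005
Step 2: Evaluate g(x).
g(-5.3503) = 3*-5.3503 - 9 = -25.0509
Step 3: Compute Lagrangian.
L = 39.2005 + 13*-25.0509 = -286.4612


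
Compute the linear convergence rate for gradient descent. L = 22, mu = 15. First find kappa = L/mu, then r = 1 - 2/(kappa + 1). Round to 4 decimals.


Step 1: Compute the condition number.
kappa = L/mu = 22/15 = 1.4667
Step 2: Compute the convergence rate.
r = 1 - 2/(kappa + 1) = 1 - 2*mu/(L + mu) = (L - mu)/(L + mu) = 7/37 = 0.1892
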